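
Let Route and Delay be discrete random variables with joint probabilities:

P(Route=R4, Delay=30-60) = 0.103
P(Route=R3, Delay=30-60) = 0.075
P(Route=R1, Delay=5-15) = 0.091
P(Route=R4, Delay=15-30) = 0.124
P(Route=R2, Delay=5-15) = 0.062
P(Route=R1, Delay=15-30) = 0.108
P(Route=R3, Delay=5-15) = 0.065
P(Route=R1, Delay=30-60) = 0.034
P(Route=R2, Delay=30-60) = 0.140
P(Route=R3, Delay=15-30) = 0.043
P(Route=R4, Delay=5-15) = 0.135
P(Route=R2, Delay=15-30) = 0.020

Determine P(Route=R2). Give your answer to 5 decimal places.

0.22200

P(Route=R2) = 0.062 + 0.020 + 0.140 = 0.222.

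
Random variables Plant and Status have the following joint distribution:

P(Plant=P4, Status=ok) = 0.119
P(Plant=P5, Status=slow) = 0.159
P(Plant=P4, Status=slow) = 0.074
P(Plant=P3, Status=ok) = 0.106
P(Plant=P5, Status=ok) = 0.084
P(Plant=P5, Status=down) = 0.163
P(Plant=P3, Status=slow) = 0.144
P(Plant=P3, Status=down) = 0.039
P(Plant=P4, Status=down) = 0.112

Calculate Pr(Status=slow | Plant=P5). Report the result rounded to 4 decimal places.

P(Plant=P5) = 0.084 + 0.159 + 0.163 = 0.406.
P(Status=slow | Plant=P5) = 0.159/0.406 = 0.3916.

0.3916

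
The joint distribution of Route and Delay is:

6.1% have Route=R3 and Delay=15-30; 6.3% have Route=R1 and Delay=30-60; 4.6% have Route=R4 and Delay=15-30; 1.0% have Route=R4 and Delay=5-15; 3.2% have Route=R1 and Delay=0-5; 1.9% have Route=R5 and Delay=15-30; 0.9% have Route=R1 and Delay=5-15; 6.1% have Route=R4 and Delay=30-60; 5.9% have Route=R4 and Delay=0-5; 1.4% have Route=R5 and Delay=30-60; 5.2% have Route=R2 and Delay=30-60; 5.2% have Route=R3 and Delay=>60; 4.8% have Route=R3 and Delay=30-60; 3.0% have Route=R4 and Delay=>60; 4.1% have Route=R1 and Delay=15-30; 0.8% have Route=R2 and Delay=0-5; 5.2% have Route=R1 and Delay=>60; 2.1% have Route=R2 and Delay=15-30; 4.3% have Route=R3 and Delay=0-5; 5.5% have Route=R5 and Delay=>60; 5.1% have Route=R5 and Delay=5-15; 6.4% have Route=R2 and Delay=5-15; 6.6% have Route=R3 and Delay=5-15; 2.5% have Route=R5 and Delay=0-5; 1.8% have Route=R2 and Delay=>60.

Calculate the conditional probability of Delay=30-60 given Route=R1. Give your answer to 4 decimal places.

P(Route=R1) = 0.032 + 0.009 + 0.041 + 0.063 + 0.052 = 0.197.
P(Delay=30-60 | Route=R1) = 0.063/0.197 = 0.3198.

0.3198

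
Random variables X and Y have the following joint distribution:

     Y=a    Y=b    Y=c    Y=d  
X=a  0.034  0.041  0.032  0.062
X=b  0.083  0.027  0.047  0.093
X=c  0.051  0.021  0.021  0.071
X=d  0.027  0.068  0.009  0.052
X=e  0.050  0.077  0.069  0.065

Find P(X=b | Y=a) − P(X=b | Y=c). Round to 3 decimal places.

0.075

P(Y=a) = 0.034 + 0.083 + 0.051 + 0.027 + 0.050 = 0.245; P(X=b | Y=a) = 0.083/0.245 = 0.3388.
P(Y=c) = 0.032 + 0.047 + 0.021 + 0.009 + 0.069 = 0.178; P(X=b | Y=c) = 0.047/0.178 = 0.2640.
Difference = 0.075.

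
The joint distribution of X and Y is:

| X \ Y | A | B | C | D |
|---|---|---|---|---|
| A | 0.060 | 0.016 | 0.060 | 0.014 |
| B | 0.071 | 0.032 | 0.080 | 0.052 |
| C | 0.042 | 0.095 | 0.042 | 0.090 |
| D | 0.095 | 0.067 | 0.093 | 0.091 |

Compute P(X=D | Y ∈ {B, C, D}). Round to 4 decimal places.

P(Y=B) = 0.016 + 0.032 + 0.095 + 0.067 = 0.210.
P(Y=C) = 0.060 + 0.080 + 0.042 + 0.093 = 0.275.
P(Y=D) = 0.014 + 0.052 + 0.090 + 0.091 = 0.247.
P(Y ∈ {B, C, D}) = 0.210 + 0.275 + 0.247 = 0.732; P(X=D, Y ∈ {B, C, D}) = 0.067 + 0.093 + 0.091 = 0.251.
P(X=D | Y ∈ {B, C, D}) = 0.251/0.732 = 0.3429.

0.3429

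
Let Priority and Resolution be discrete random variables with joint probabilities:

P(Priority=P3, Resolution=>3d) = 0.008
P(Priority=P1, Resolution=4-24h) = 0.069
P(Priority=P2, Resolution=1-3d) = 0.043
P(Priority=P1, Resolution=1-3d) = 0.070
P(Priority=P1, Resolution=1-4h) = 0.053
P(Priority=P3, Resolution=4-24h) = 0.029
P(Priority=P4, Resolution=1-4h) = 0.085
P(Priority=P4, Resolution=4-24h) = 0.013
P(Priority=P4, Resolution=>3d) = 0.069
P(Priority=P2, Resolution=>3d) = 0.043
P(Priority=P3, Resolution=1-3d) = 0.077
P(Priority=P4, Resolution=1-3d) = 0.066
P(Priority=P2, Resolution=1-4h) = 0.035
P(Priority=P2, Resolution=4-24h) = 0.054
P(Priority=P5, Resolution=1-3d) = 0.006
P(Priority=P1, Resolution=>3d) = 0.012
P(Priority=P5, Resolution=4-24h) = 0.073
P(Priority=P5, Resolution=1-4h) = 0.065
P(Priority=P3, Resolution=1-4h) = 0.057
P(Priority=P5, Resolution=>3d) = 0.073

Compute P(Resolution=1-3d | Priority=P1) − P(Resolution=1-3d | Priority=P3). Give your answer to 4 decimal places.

P(Priority=P1) = 0.053 + 0.069 + 0.070 + 0.012 = 0.204; P(Resolution=1-3d | Priority=P1) = 0.070/0.204 = 0.34314.
P(Priority=P3) = 0.057 + 0.029 + 0.077 + 0.008 = 0.171; P(Resolution=1-3d | Priority=P3) = 0.077/0.171 = 0.45029.
Difference = -0.1072.

-0.1072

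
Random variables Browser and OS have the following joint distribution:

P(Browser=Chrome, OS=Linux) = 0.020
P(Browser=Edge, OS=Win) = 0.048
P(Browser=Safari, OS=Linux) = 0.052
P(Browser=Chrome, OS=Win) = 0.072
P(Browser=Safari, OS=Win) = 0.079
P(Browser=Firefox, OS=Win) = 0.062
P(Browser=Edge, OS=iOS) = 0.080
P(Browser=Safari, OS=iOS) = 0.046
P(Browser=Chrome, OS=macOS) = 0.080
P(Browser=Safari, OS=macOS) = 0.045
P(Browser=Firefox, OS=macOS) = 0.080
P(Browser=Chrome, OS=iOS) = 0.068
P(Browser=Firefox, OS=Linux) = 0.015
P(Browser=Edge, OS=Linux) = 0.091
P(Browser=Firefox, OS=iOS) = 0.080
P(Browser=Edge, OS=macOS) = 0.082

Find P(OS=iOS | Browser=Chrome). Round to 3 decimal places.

0.283

P(Browser=Chrome) = 0.072 + 0.080 + 0.020 + 0.068 = 0.240.
P(OS=iOS | Browser=Chrome) = 0.068/0.240 = 0.283.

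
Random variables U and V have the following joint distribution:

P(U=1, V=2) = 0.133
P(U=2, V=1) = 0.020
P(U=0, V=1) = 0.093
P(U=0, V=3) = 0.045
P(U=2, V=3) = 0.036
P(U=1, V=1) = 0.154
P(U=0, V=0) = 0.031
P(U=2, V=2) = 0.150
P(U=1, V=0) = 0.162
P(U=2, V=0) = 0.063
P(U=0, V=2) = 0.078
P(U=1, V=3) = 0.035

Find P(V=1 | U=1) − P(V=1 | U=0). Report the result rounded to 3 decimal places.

P(U=1) = 0.162 + 0.154 + 0.133 + 0.035 = 0.484; P(V=1 | U=1) = 0.154/0.484 = 0.3182.
P(U=0) = 0.031 + 0.093 + 0.078 + 0.045 = 0.247; P(V=1 | U=0) = 0.093/0.247 = 0.3765.
Difference = -0.058.

-0.058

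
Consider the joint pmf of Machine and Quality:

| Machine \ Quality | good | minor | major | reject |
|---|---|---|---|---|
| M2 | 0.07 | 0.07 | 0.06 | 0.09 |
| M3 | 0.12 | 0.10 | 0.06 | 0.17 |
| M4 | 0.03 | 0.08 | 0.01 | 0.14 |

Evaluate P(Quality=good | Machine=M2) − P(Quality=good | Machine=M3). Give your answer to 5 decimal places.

P(Machine=M2) = 0.07 + 0.07 + 0.06 + 0.09 = 0.29; P(Quality=good | Machine=M2) = 0.07/0.29 = 0.241379.
P(Machine=M3) = 0.12 + 0.10 + 0.06 + 0.17 = 0.45; P(Quality=good | Machine=M3) = 0.12/0.45 = 0.266667.
Difference = -0.02529.

-0.02529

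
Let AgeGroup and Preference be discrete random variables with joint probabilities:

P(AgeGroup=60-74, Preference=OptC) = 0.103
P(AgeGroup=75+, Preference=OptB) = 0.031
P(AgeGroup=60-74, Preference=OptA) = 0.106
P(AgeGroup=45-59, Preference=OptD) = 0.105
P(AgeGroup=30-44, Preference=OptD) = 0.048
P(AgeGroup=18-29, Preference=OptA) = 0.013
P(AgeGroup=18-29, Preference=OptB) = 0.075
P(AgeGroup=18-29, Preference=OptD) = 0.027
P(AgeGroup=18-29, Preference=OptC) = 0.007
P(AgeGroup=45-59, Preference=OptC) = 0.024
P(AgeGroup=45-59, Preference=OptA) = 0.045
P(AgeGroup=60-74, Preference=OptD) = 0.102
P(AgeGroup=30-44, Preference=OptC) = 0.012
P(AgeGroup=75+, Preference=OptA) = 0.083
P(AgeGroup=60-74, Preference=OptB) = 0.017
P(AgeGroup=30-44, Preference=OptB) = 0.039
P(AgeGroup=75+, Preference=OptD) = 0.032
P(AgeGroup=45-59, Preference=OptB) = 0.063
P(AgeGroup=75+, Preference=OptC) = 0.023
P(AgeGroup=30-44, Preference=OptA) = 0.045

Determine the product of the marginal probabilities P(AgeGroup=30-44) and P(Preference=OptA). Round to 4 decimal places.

P(AgeGroup=30-44) = 0.045 + 0.039 + 0.012 + 0.048 = 0.144.
P(Preference=OptA) = 0.013 + 0.045 + 0.045 + 0.106 + 0.083 = 0.292.
Product: 0.144 × 0.292 = 0.0420.

0.0420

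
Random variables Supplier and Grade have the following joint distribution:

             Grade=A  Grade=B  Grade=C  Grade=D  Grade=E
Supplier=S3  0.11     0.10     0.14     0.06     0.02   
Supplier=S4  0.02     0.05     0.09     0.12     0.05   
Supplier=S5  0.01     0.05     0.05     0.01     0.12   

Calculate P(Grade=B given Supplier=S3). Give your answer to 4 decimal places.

0.2326

P(Supplier=S3) = 0.11 + 0.10 + 0.14 + 0.06 + 0.02 = 0.43.
P(Grade=B | Supplier=S3) = 0.10/0.43 = 0.2326.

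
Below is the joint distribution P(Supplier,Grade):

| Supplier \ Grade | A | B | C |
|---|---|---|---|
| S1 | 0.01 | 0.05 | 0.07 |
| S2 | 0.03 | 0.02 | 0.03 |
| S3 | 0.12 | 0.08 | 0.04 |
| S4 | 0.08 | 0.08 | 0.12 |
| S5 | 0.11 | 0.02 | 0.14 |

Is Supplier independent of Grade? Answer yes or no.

no

P(Supplier=S3) = 0.24 and P(Grade=C) = 0.40, so their product is 0.0960, but P(Supplier=S3, Grade=C) = 0.04. Since these differ, Supplier and Grade are not independent.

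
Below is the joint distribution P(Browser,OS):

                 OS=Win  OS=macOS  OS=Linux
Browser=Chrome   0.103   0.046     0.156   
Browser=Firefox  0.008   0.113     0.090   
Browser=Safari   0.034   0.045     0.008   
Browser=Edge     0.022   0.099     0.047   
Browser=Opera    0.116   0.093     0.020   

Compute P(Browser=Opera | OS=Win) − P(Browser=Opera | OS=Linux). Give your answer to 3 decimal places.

P(OS=Win) = 0.103 + 0.008 + 0.034 + 0.022 + 0.116 = 0.283; P(Browser=Opera | OS=Win) = 0.116/0.283 = 0.4099.
P(OS=Linux) = 0.156 + 0.090 + 0.008 + 0.047 + 0.020 = 0.321; P(Browser=Opera | OS=Linux) = 0.020/0.321 = 0.0623.
Difference = 0.348.

0.348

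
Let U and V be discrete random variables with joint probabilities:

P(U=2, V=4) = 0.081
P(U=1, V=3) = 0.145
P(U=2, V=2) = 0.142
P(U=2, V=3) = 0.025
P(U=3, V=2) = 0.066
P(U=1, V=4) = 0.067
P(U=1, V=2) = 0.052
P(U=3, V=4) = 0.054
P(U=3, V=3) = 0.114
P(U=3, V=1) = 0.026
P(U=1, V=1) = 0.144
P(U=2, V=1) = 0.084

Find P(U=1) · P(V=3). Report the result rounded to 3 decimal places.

0.116

P(U=1) = 0.144 + 0.052 + 0.145 + 0.067 = 0.408.
P(V=3) = 0.145 + 0.025 + 0.114 = 0.284.
Product: 0.408 × 0.284 = 0.116.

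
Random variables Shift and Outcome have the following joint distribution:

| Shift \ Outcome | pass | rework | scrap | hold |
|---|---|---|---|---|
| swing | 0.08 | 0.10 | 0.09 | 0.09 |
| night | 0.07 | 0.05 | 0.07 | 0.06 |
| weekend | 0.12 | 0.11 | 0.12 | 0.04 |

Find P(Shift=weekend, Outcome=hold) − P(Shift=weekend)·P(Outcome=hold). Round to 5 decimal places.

-0.03410

P(Shift=weekend) = 0.12 + 0.11 + 0.12 + 0.04 = 0.39.
P(Outcome=hold) = 0.09 + 0.06 + 0.04 = 0.19.
P(Shift=weekend, Outcome=hold) − P(Shift=weekend)P(Outcome=hold) = 0.04 − 0.39×0.19 = -0.03410.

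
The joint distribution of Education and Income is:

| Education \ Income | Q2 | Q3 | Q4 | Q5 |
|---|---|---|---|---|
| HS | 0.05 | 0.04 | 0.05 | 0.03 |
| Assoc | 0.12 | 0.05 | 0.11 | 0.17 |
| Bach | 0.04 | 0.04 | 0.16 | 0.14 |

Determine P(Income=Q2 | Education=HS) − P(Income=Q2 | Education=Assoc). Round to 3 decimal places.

0.027

P(Education=HS) = 0.05 + 0.04 + 0.05 + 0.03 = 0.17; P(Income=Q2 | Education=HS) = 0.05/0.17 = 0.2941.
P(Education=Assoc) = 0.12 + 0.05 + 0.11 + 0.17 = 0.45; P(Income=Q2 | Education=Assoc) = 0.12/0.45 = 0.2667.
Difference = 0.027.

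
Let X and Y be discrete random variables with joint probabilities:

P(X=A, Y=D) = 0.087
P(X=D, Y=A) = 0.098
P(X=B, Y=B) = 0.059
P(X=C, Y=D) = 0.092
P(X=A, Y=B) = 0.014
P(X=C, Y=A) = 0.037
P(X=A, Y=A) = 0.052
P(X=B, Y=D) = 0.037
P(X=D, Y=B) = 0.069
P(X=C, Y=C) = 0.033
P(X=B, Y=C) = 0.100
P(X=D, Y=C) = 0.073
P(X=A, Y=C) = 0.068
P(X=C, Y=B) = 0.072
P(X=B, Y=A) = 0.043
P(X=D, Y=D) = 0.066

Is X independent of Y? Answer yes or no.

no

P(X=B) = 0.239 and P(Y=C) = 0.274, so their product is 0.06549, but P(X=B, Y=C) = 0.100. Since these differ, X and Y are not independent.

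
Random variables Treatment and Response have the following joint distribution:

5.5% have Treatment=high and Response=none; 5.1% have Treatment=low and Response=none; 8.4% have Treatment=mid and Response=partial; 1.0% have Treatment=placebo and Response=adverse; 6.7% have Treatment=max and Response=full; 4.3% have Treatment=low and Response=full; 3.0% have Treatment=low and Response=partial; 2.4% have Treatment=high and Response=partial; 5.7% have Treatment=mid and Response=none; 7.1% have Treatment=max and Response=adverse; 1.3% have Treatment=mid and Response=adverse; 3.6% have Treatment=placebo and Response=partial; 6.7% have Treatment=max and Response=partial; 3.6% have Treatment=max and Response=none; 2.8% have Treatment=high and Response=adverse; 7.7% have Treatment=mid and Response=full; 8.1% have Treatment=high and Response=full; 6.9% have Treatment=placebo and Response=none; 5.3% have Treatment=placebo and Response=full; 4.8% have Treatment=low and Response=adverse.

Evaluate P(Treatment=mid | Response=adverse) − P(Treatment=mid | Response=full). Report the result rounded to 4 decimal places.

P(Response=adverse) = 0.010 + 0.048 + 0.013 + 0.028 + 0.071 = 0.170; P(Treatment=mid | Response=adverse) = 0.013/0.170 = 0.07647.
P(Response=full) = 0.053 + 0.043 + 0.077 + 0.081 + 0.067 = 0.321; P(Treatment=mid | Response=full) = 0.077/0.321 = 0.23988.
Difference = -0.1634.

-0.1634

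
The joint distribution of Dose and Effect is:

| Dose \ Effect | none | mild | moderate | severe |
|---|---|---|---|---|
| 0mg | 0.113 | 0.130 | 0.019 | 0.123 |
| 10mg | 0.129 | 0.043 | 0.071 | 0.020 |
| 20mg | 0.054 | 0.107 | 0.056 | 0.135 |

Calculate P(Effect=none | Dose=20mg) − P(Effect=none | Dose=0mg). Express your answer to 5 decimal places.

-0.14010

P(Dose=20mg) = 0.054 + 0.107 + 0.056 + 0.135 = 0.352; P(Effect=none | Dose=20mg) = 0.054/0.352 = 0.153409.
P(Dose=0mg) = 0.113 + 0.130 + 0.019 + 0.123 = 0.385; P(Effect=none | Dose=0mg) = 0.113/0.385 = 0.293506.
Difference = -0.14010.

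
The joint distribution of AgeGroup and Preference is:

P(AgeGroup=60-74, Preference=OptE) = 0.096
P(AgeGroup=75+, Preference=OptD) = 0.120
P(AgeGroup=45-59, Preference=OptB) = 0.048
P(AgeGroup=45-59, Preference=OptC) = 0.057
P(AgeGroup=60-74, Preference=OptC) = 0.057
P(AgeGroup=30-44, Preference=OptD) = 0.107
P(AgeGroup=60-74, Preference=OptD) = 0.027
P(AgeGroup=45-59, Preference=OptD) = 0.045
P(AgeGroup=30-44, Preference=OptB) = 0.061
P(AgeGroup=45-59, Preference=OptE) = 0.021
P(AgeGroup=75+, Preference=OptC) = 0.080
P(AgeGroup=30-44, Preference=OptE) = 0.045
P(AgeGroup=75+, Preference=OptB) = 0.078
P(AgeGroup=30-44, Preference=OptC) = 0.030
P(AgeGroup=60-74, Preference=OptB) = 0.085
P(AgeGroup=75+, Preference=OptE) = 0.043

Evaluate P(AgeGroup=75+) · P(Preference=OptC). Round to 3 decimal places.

P(AgeGroup=75+) = 0.078 + 0.080 + 0.120 + 0.043 = 0.321.
P(Preference=OptC) = 0.030 + 0.057 + 0.057 + 0.080 = 0.224.
Product: 0.321 × 0.224 = 0.072.

0.072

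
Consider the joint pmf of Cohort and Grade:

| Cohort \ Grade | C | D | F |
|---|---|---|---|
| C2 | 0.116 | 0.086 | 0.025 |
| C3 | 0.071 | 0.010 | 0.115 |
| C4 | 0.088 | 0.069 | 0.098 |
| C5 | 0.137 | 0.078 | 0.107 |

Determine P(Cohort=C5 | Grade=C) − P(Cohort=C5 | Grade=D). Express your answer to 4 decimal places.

0.0115

P(Grade=C) = 0.116 + 0.071 + 0.088 + 0.137 = 0.412; P(Cohort=C5 | Grade=C) = 0.137/0.412 = 0.33252.
P(Grade=D) = 0.086 + 0.010 + 0.069 + 0.078 = 0.243; P(Cohort=C5 | Grade=D) = 0.078/0.243 = 0.32099.
Difference = 0.0115.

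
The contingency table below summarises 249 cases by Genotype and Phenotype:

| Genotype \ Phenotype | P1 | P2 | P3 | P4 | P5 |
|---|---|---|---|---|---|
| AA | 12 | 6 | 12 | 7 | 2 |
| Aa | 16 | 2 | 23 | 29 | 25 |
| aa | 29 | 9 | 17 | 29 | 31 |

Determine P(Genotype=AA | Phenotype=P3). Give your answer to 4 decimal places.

Total with Phenotype=P3: 12 + 23 + 17 = 52.
P(Genotype=AA | Phenotype=P3) = 12/52 = 0.2308.

0.2308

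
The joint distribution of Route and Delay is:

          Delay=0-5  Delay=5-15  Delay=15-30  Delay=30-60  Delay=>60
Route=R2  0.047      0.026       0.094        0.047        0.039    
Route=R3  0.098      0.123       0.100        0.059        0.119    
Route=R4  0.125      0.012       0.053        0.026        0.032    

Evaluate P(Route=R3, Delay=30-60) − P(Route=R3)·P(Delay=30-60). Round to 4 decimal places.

-0.0069

P(Route=R3) = 0.098 + 0.123 + 0.100 + 0.059 + 0.119 = 0.499.
P(Delay=30-60) = 0.047 + 0.059 + 0.026 = 0.132.
P(Route=R3, Delay=30-60) − P(Route=R3)P(Delay=30-60) = 0.059 − 0.499×0.132 = -0.0069.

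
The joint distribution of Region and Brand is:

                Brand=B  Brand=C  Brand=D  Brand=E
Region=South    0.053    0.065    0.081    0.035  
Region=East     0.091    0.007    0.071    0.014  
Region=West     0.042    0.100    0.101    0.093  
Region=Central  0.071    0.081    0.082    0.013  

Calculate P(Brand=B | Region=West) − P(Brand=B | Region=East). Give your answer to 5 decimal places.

P(Region=West) = 0.042 + 0.100 + 0.101 + 0.093 = 0.336; P(Brand=B | Region=West) = 0.042/0.336 = 0.125000.
P(Region=East) = 0.091 + 0.007 + 0.071 + 0.014 = 0.183; P(Brand=B | Region=East) = 0.091/0.183 = 0.497268.
Difference = -0.37227.

-0.37227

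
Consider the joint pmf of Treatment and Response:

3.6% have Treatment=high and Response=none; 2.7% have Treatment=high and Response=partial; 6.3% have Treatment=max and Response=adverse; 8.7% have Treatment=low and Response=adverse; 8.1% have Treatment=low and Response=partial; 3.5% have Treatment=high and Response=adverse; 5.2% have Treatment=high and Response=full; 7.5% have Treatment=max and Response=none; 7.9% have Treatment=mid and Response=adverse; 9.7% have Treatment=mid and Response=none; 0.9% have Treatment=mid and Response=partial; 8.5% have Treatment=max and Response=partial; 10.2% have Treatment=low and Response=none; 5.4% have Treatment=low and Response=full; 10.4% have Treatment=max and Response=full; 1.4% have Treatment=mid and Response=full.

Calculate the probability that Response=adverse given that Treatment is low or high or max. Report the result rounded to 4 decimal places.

0.2310

P(Treatment=low) = 0.102 + 0.081 + 0.054 + 0.087 = 0.324.
P(Treatment=high) = 0.036 + 0.027 + 0.052 + 0.035 = 0.150.
P(Treatment=max) = 0.075 + 0.085 + 0.104 + 0.063 = 0.327.
P(Treatment ∈ {low, high, max}) = 0.324 + 0.150 + 0.327 = 0.801; P(Response=adverse, Treatment ∈ {low, high, max}) = 0.087 + 0.035 + 0.063 = 0.185.
P(Response=adverse | Treatment ∈ {low, high, max}) = 0.185/0.801 = 0.2310.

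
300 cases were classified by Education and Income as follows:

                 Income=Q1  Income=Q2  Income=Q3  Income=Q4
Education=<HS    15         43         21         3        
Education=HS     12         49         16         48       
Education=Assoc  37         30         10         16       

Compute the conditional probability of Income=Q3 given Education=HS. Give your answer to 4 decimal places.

Total with Education=HS: 12 + 49 + 16 + 48 = 125.
P(Income=Q3 | Education=HS) = 16/125 = 0.1280.

0.1280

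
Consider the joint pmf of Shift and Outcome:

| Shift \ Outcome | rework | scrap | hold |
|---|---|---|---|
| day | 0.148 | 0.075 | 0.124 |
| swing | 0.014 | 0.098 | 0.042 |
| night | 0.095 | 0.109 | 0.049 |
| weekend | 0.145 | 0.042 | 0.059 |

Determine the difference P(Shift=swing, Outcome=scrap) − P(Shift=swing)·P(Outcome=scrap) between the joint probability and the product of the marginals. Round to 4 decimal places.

P(Shift=swing) = 0.014 + 0.098 + 0.042 = 0.154.
P(Outcome=scrap) = 0.075 + 0.098 + 0.109 + 0.042 = 0.324.
P(Shift=swing, Outcome=scrap) − P(Shift=swing)P(Outcome=scrap) = 0.098 − 0.154×0.324 = 0.0481.

0.0481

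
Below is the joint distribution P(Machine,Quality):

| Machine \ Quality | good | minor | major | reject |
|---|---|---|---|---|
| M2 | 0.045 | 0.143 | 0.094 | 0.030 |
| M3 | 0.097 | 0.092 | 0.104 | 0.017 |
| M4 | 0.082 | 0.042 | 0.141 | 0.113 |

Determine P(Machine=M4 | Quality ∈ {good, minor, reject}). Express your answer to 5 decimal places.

0.35855

P(Quality=good) = 0.045 + 0.097 + 0.082 = 0.224.
P(Quality=minor) = 0.143 + 0.092 + 0.042 = 0.277.
P(Quality=reject) = 0.030 + 0.017 + 0.113 = 0.160.
P(Quality ∈ {good, minor, reject}) = 0.224 + 0.277 + 0.160 = 0.661; P(Machine=M4, Quality ∈ {good, minor, reject}) = 0.082 + 0.042 + 0.113 = 0.237.
P(Machine=M4 | Quality ∈ {good, minor, reject}) = 0.237/0.661 = 0.35855.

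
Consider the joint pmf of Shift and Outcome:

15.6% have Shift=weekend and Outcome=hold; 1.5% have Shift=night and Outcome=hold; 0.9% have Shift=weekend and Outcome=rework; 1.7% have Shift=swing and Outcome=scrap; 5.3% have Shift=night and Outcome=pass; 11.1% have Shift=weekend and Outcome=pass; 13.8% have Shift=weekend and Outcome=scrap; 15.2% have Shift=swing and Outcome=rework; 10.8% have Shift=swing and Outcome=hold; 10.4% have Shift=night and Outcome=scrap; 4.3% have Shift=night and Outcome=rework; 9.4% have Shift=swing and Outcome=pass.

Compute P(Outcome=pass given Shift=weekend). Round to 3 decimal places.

P(Shift=weekend) = 0.111 + 0.009 + 0.138 + 0.156 = 0.414.
P(Outcome=pass | Shift=weekend) = 0.111/0.414 = 0.268.

0.268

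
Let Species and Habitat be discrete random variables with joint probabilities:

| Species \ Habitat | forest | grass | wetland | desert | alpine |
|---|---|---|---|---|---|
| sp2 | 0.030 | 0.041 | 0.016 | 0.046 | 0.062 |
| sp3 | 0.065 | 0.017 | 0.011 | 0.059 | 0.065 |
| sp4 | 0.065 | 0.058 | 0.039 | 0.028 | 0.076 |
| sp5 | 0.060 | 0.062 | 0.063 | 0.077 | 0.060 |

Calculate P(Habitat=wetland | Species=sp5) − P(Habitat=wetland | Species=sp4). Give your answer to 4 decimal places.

0.0490

P(Species=sp5) = 0.060 + 0.062 + 0.063 + 0.077 + 0.060 = 0.322; P(Habitat=wetland | Species=sp5) = 0.063/0.322 = 0.19565.
P(Species=sp4) = 0.065 + 0.058 + 0.039 + 0.028 + 0.076 = 0.266; P(Habitat=wetland | Species=sp4) = 0.039/0.266 = 0.14662.
Difference = 0.0490.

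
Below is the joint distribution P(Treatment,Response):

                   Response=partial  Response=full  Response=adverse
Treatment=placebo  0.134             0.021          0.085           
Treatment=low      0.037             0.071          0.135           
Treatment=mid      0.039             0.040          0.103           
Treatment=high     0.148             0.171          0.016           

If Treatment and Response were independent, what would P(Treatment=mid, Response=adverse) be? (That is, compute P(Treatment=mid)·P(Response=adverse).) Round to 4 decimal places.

P(Treatment=mid) = 0.039 + 0.040 + 0.103 = 0.182.
P(Response=adverse) = 0.085 + 0.135 + 0.103 + 0.016 = 0.339.
Product: 0.182 × 0.339 = 0.0617.

0.0617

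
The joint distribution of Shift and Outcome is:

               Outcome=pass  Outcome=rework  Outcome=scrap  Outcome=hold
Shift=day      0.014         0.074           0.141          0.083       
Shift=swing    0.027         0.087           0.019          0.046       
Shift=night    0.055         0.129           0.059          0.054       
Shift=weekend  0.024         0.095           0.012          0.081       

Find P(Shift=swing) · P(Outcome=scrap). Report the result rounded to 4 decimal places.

0.0413

P(Shift=swing) = 0.027 + 0.087 + 0.019 + 0.046 = 0.179.
P(Outcome=scrap) = 0.141 + 0.019 + 0.059 + 0.012 = 0.231.
Product: 0.179 × 0.231 = 0.0413.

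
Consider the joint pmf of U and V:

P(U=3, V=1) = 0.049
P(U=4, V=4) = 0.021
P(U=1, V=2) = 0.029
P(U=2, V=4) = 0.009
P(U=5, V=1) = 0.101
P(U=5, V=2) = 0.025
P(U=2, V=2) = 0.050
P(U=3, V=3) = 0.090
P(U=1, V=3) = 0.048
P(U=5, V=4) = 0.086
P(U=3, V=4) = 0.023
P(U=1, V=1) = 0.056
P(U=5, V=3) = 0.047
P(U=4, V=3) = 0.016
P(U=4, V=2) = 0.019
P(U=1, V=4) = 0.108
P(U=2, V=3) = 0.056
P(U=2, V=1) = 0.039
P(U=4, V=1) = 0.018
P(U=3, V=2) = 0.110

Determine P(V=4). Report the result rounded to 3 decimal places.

0.247

P(V=4) = 0.108 + 0.009 + 0.023 + 0.021 + 0.086 = 0.247.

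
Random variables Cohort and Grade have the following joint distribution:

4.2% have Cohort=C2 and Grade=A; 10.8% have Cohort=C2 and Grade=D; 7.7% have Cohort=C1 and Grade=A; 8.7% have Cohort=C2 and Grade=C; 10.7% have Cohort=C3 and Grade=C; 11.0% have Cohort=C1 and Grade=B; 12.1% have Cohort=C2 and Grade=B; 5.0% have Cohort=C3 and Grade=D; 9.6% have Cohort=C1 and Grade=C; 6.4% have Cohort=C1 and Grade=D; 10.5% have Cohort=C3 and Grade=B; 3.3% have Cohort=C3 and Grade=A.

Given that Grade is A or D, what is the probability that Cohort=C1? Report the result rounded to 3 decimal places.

P(Grade=A) = 0.077 + 0.042 + 0.033 = 0.152.
P(Grade=D) = 0.064 + 0.108 + 0.050 = 0.222.
P(Grade ∈ {A, D}) = 0.152 + 0.222 = 0.374; P(Cohort=C1, Grade ∈ {A, D}) = 0.077 + 0.064 = 0.141.
P(Cohort=C1 | Grade ∈ {A, D}) = 0.141/0.374 = 0.377.

0.377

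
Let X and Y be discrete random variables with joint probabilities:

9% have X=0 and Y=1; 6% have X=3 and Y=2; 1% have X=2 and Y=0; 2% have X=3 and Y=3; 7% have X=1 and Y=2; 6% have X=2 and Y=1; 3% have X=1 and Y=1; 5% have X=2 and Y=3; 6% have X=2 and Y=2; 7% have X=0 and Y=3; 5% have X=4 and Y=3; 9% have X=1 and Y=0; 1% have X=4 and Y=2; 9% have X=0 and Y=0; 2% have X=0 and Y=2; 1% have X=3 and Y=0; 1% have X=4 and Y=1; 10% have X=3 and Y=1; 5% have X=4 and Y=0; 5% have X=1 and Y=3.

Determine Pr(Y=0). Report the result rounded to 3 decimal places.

P(Y=0) = 0.09 + 0.09 + 0.01 + 0.01 + 0.05 = 0.25.

0.250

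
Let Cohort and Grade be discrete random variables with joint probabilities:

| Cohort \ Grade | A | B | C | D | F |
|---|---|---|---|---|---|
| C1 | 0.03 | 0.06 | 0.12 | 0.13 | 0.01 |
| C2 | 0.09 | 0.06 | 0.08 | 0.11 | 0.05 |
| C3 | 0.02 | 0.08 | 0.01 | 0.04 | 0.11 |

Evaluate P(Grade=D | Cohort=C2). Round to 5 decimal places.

P(Cohort=C2) = 0.09 + 0.06 + 0.08 + 0.11 + 0.05 = 0.39.
P(Grade=D | Cohort=C2) = 0.11/0.39 = 0.28205.

0.28205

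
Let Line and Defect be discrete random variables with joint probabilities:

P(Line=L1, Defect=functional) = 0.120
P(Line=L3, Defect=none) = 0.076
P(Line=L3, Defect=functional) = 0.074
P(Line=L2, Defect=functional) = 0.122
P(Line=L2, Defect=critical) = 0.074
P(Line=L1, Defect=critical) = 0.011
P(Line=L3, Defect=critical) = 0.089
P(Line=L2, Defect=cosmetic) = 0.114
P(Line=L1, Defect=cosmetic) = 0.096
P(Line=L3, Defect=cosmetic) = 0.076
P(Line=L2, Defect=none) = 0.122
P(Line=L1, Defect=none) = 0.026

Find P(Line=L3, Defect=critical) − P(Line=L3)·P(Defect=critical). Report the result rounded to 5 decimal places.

0.03419

P(Line=L3) = 0.076 + 0.076 + 0.074 + 0.089 = 0.315.
P(Defect=critical) = 0.011 + 0.074 + 0.089 = 0.174.
P(Line=L3, Defect=critical) − P(Line=L3)P(Defect=critical) = 0.089 − 0.315×0.174 = 0.03419.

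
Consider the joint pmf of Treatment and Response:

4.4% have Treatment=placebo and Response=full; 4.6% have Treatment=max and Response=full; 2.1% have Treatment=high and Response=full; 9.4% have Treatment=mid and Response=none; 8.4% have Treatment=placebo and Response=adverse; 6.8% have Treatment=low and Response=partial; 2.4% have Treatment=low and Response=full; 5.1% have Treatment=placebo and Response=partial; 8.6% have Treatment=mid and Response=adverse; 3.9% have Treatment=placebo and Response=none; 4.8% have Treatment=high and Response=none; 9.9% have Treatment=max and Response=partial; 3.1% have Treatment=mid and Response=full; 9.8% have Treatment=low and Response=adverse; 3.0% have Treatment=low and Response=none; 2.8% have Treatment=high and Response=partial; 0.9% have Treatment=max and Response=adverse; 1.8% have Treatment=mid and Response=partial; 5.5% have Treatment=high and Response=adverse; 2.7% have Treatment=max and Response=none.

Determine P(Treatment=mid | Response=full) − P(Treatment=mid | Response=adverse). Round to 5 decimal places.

P(Response=full) = 0.044 + 0.024 + 0.031 + 0.021 + 0.046 = 0.166; P(Treatment=mid | Response=full) = 0.031/0.166 = 0.186747.
P(Response=adverse) = 0.084 + 0.098 + 0.086 + 0.055 + 0.009 = 0.332; P(Treatment=mid | Response=adverse) = 0.086/0.332 = 0.259036.
Difference = -0.07229.

-0.07229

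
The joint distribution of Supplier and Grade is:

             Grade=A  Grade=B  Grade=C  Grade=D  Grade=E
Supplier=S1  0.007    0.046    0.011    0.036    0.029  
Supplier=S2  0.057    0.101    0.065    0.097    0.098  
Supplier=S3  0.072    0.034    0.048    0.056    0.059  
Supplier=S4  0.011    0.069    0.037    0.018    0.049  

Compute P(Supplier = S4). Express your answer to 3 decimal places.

P(Supplier=S4) = 0.011 + 0.069 + 0.037 + 0.018 + 0.049 = 0.184.

0.184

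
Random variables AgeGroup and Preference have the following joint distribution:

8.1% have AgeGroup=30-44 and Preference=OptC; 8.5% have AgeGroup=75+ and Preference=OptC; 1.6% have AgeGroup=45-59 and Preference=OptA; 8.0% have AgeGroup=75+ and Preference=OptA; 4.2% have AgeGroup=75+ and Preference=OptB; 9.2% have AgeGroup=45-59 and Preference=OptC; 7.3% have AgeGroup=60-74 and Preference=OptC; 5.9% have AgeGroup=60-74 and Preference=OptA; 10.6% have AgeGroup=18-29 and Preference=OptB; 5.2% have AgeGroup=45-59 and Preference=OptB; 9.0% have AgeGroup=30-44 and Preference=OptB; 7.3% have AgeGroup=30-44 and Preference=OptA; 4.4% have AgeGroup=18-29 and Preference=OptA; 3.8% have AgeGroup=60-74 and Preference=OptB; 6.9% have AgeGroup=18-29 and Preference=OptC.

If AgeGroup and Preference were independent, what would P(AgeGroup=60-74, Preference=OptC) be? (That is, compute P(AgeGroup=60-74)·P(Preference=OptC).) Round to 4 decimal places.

0.0680

P(AgeGroup=60-74) = 0.059 + 0.038 + 0.073 = 0.170.
P(Preference=OptC) = 0.069 + 0.081 + 0.092 + 0.073 + 0.085 = 0.400.
Product: 0.170 × 0.400 = 0.0680.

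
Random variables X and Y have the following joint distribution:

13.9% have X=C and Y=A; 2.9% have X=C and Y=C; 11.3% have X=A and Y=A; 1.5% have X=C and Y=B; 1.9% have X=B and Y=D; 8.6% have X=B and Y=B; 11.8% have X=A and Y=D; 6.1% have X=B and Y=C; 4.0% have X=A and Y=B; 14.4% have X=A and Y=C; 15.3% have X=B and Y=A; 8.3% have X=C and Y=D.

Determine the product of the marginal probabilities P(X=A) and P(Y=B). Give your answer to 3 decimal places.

P(X=A) = 0.113 + 0.040 + 0.144 + 0.118 = 0.415.
P(Y=B) = 0.040 + 0.086 + 0.015 = 0.141.
Product: 0.415 × 0.141 = 0.059.

0.059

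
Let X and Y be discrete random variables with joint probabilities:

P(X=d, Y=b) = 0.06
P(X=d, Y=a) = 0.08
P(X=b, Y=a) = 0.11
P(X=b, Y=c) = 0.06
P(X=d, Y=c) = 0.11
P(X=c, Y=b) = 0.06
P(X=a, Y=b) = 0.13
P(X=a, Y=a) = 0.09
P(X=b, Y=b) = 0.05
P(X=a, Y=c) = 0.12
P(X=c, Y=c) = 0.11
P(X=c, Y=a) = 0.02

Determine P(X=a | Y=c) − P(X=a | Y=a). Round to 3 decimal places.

0.000

P(Y=c) = 0.12 + 0.06 + 0.11 + 0.11 = 0.40; P(X=a | Y=c) = 0.12/0.40 = 0.3000.
P(Y=a) = 0.09 + 0.11 + 0.02 + 0.08 = 0.30; P(X=a | Y=a) = 0.09/0.30 = 0.3000.
Difference = 0.000.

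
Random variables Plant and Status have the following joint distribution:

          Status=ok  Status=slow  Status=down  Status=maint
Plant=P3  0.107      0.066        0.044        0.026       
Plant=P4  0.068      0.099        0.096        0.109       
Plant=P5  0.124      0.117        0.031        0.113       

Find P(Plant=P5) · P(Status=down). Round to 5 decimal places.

P(Plant=P5) = 0.124 + 0.117 + 0.031 + 0.113 = 0.385.
P(Status=down) = 0.044 + 0.096 + 0.031 = 0.171.
Product: 0.385 × 0.171 = 0.06584.

0.06584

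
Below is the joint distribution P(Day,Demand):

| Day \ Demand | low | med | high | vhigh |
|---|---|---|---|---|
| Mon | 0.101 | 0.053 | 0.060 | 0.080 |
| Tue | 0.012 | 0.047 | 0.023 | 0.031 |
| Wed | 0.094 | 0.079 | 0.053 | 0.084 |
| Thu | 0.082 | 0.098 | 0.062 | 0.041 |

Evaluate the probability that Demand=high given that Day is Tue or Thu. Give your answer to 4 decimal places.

0.2146

P(Day=Tue) = 0.012 + 0.047 + 0.023 + 0.031 = 0.113.
P(Day=Thu) = 0.082 + 0.098 + 0.062 + 0.041 = 0.283.
P(Day ∈ {Tue, Thu}) = 0.113 + 0.283 = 0.396; P(Demand=high, Day ∈ {Tue, Thu}) = 0.023 + 0.062 = 0.085.
P(Demand=high | Day ∈ {Tue, Thu}) = 0.085/0.396 = 0.2146.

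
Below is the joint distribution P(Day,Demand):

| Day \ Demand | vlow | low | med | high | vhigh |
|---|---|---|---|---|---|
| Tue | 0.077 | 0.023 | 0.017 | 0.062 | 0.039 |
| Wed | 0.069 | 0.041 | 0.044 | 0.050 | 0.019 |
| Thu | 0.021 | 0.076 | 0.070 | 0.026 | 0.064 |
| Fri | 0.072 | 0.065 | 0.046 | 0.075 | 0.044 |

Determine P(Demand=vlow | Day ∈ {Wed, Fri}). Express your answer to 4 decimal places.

P(Day=Wed) = 0.069 + 0.041 + 0.044 + 0.050 + 0.019 = 0.223.
P(Day=Fri) = 0.072 + 0.065 + 0.046 + 0.075 + 0.044 = 0.302.
P(Day ∈ {Wed, Fri}) = 0.223 + 0.302 = 0.525; P(Demand=vlow, Day ∈ {Wed, Fri}) = 0.069 + 0.072 = 0.141.
P(Demand=vlow | Day ∈ {Wed, Fri}) = 0.141/0.525 = 0.2686.

0.2686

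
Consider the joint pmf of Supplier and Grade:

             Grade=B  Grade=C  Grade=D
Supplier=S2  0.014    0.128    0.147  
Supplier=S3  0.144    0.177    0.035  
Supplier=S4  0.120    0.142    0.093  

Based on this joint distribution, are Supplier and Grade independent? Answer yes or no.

no

P(Supplier=S2) = 0.289 and P(Grade=D) = 0.275, so their product is 0.07948, but P(Supplier=S2, Grade=D) = 0.147. Since these differ, Supplier and Grade are not independent.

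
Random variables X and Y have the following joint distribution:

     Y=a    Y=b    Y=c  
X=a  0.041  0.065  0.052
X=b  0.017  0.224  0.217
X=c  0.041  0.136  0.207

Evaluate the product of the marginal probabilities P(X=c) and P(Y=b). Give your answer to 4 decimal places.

P(X=c) = 0.041 + 0.136 + 0.207 = 0.384.
P(Y=b) = 0.065 + 0.224 + 0.136 = 0.425.
Product: 0.384 × 0.425 = 0.1632.

0.1632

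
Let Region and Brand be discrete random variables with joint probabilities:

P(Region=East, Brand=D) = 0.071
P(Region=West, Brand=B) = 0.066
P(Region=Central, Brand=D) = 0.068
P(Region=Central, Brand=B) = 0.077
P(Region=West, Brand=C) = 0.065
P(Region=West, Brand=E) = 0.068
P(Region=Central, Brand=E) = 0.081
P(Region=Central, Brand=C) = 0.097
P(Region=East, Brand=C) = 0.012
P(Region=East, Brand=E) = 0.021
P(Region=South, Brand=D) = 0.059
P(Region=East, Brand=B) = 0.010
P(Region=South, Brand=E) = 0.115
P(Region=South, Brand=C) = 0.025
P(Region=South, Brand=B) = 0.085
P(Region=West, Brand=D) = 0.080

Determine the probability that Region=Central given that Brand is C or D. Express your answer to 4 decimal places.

P(Brand=C) = 0.025 + 0.012 + 0.065 + 0.097 = 0.199.
P(Brand=D) = 0.059 + 0.071 + 0.080 + 0.068 = 0.278.
P(Brand ∈ {C, D}) = 0.199 + 0.278 = 0.477; P(Region=Central, Brand ∈ {C, D}) = 0.097 + 0.068 = 0.165.
P(Region=Central | Brand ∈ {C, D}) = 0.165/0.477 = 0.3459.

0.3459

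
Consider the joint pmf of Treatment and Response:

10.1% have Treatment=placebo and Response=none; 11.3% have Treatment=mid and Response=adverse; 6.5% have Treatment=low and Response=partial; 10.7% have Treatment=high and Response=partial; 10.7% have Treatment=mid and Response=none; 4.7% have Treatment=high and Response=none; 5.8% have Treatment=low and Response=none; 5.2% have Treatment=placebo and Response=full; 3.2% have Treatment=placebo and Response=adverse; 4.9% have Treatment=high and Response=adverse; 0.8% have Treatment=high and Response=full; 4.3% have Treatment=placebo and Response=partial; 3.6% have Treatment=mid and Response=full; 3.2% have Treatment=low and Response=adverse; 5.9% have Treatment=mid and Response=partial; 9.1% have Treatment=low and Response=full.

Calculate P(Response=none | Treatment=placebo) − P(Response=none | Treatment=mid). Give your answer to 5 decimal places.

0.10330

P(Treatment=placebo) = 0.101 + 0.043 + 0.052 + 0.032 = 0.228; P(Response=none | Treatment=placebo) = 0.101/0.228 = 0.442982.
P(Treatment=mid) = 0.107 + 0.059 + 0.036 + 0.113 = 0.315; P(Response=none | Treatment=mid) = 0.107/0.315 = 0.339683.
Difference = 0.10330.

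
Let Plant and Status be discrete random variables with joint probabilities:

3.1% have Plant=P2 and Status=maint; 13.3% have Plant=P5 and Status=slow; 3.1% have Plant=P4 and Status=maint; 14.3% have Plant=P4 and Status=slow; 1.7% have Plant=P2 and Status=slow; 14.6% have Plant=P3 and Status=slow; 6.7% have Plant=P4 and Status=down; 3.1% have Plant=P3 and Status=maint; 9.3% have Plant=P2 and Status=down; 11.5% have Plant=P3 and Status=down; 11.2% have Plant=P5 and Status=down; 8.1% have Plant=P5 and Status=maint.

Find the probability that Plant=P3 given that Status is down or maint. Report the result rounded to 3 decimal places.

P(Status=down) = 0.093 + 0.115 + 0.067 + 0.112 = 0.387.
P(Status=maint) = 0.031 + 0.031 + 0.031 + 0.081 = 0.174.
P(Status ∈ {down, maint}) = 0.387 + 0.174 = 0.561; P(Plant=P3, Status ∈ {down, maint}) = 0.115 + 0.031 = 0.146.
P(Plant=P3 | Status ∈ {down, maint}) = 0.146/0.561 = 0.260.

0.260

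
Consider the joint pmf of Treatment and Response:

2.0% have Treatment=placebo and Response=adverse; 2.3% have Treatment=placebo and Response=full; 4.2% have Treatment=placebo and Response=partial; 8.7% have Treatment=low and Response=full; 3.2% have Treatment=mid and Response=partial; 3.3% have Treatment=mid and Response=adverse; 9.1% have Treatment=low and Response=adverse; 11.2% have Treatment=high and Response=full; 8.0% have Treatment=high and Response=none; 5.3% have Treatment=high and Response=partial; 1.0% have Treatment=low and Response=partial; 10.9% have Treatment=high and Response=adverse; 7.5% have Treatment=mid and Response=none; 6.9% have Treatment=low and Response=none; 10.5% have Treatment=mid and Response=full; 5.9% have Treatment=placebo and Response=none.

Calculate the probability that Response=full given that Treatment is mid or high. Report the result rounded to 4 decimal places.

P(Treatment=mid) = 0.075 + 0.032 + 0.105 + 0.033 = 0.245.
P(Treatment=high) = 0.080 + 0.053 + 0.112 + 0.109 = 0.354.
P(Treatment ∈ {mid, high}) = 0.245 + 0.354 = 0.599; P(Response=full, Treatment ∈ {mid, high}) = 0.105 + 0.112 = 0.217.
P(Response=full | Treatment ∈ {mid, high}) = 0.217/0.599 = 0.3623.

0.3623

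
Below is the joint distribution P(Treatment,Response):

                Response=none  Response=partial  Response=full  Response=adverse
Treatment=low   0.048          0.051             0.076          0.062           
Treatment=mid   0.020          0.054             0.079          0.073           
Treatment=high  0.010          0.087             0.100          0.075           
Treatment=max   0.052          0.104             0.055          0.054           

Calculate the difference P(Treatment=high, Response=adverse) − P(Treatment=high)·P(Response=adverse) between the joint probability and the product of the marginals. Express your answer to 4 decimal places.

0.0032

P(Treatment=high) = 0.010 + 0.087 + 0.100 + 0.075 = 0.272.
P(Response=adverse) = 0.062 + 0.073 + 0.075 + 0.054 = 0.264.
P(Treatment=high, Response=adverse) − P(Treatment=high)P(Response=adverse) = 0.075 − 0.272×0.264 = 0.0032.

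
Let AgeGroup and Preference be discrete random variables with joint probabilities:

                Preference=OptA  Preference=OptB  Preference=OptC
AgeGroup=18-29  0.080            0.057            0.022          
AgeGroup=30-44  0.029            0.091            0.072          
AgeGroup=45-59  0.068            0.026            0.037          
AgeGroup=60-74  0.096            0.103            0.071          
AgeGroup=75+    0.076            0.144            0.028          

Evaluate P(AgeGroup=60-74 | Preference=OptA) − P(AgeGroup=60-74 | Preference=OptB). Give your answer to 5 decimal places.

0.03042

P(Preference=OptA) = 0.080 + 0.029 + 0.068 + 0.096 + 0.076 = 0.349; P(AgeGroup=60-74 | Preference=OptA) = 0.096/0.349 = 0.275072.
P(Preference=OptB) = 0.057 + 0.091 + 0.026 + 0.103 + 0.144 = 0.421; P(AgeGroup=60-74 | Preference=OptB) = 0.103/0.421 = 0.244656.
Difference = 0.03042.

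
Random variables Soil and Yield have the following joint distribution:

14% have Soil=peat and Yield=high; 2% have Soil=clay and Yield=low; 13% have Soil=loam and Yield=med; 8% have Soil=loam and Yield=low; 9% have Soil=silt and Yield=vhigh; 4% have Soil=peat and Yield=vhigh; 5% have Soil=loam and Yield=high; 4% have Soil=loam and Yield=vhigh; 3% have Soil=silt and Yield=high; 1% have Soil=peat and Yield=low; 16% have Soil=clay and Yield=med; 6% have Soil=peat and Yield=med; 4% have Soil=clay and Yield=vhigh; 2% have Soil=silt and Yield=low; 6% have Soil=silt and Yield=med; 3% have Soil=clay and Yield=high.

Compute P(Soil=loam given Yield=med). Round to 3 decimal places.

0.317

P(Yield=med) = 0.13 + 0.16 + 0.06 + 0.06 = 0.41.
P(Soil=loam | Yield=med) = 0.13/0.41 = 0.317.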